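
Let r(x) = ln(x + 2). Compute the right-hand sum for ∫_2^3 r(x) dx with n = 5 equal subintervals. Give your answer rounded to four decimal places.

Δx = (3 − 2)/5 = 0.2.
Right endpoints: 2.2, 2.4, 2.6, 2.8, 3.
r(2.2) ≈ 1.4351, r(2.4) ≈ 1.4816, r(2.6) ≈ 1.5261, r(2.8) ≈ 1.5686, r(3) ≈ 1.6094.
Sum = Δx · [r(2.2) + r(2.4) + r(2.6) + r(2.8) + r(3)].
Sum ≈ 1.5242.

1.5242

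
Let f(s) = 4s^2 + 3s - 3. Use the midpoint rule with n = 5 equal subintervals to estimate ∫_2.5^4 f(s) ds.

74.58

Δs = (4 − 2.5)/5 = 0.3.
Midpoints: 2.65, 2.95, 3.25, 3.55, 3.85.
f(2.65) = 33.04, f(2.95) = 40.66, f(3.25) = 49, f(3.55) = 58.06, f(3.85) = 67.84.
Sum = Δs · [f(2.65) + f(2.95) + f(3.25) + f(3.55) + f(3.85)].
Sum = 74.58.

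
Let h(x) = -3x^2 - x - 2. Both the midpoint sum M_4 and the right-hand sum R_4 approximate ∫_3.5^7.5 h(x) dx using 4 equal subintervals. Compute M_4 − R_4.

M_4 = -408.
R_4 = -479.
M_4 − R_4 = 71.

71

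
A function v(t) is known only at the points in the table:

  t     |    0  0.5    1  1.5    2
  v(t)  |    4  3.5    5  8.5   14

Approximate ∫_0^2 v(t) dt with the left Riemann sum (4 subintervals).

10.5

Δt = 0.5.
Sum = 0.5·[4 + 3.5 + 5 + 8.5] = 10.5.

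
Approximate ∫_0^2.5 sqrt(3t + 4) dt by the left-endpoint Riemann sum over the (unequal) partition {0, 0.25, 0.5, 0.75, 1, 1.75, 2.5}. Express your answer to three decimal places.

6.522

Subinterval widths: 0.25, 0.25, 0.25, 0.25, 0.75, 0.75.
Left endpoints: 0, 0.25, 0.5, 0.75, 1, 1.75.
f(0) ≈ 2.000, f(0.25) ≈ 2.179, f(0.5) ≈ 2.345, f(0.75) ≈ 2.500, f(1) ≈ 2.646, f(1.75) ≈ 3.041.
Sum = Σ Δt_i · f(t_i).
Sum ≈ 6.522.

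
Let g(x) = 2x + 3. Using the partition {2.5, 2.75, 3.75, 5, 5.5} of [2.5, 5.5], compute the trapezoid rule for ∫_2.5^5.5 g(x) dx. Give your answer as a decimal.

Subinterval widths: 0.25, 1, 1.25, 0.5.
g(2.5) = 8, g(2.75) = 8.5, g(3.75) = 10.5, g(5) = 13, g(5.5) = 14.
On each subinterval the trapezoid contributes (Δx_i/2)·[g(x_{i-1}) + g(x_i)].
Sum = 33.

33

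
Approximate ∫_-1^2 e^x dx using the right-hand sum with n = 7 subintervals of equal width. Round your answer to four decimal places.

Δx = (2 − (-1))/7 = 3/7.
Right endpoints: -4/7, -1/7, 2/7, 5/7, 8/7, 11/7, 2.
f(-4/7) ≈ 0.5647, f(-1/7) ≈ 0.8669, f(2/7) ≈ 1.3307, f(5/7) ≈ 2.0427, f(8/7) ≈ 3.1357, f(11/7) ≈ 4.8135, f(2) ≈ 7.3891.
Sum = Δx · [f(-4/7) + f(-1/7) + f(2/7) + ...].
Sum ≈ 8.6329.

8.6329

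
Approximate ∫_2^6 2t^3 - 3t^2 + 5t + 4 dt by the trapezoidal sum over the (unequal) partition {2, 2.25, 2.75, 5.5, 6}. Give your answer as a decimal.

604.3203125

Subinterval widths: 0.25, 0.5, 2.75, 0.5.
f(2) = 18, f(2.25) = 22.84375, f(2.75) = 36.65625, f(5.5) = 273.5, f(6) = 358.
On each subinterval the trapezoid contributes (Δt_i/2)·[f(t_{i-1}) + f(t_i)].
Sum = 604.3203125.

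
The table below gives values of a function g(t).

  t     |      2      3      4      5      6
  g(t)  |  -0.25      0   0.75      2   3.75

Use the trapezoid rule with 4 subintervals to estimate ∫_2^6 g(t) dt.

4.5

Δt = 1.
T_4 = (1/2)·[(-0.25) + 2·0 + 2·0.75 + 2·2 + 3.75] = 4.5.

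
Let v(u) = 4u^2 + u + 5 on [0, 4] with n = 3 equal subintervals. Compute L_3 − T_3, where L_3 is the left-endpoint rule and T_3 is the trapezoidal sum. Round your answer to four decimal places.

L_3 ≈ 72.740741.
T_3 ≈ 118.074074.
L_3 − T_3 ≈ -45.3333.

-45.3333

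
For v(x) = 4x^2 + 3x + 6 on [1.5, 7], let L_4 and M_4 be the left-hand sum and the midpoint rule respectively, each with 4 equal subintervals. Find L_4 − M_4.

L_4 = 422.984375.
M_4 = 552.4921875.
L_4 − M_4 = -129.5078125.

-129.5078125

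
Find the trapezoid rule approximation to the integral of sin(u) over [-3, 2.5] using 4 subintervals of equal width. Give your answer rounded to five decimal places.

-0.15811

Δu = (2.5 − (-3))/4 = 1.375.
f(-3) ≈ -0.14112, f(-1.625) ≈ -0.99853, f(-0.25) ≈ -0.24740, f(1.125) ≈ 0.90227, f(2.5) ≈ 0.59847.
T_4 = (Δu/2)·[f(u_0) + 2f(u_1) + 2f(u_2) + 2f(u_3) + f(u_4)].
Sum ≈ -0.15811.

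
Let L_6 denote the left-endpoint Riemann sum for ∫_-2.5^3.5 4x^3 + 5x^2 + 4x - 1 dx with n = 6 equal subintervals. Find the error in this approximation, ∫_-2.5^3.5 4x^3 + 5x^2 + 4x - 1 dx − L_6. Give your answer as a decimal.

Exact integral: ∫_-2.5^3.5 f(x) dx = 214.5.
L_6 = 81.5.
Error = 214.5 − 81.5 = 133.

133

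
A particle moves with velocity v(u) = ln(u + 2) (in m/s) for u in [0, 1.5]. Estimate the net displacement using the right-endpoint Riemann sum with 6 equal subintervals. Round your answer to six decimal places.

Δu = (1.5 − 0)/6 = 0.25.
Right endpoints: 0.25, 0.5, 0.75, 1, 1.25, 1.5.
v(0.25) ≈ 0.810930, v(0.5) ≈ 0.916291, v(0.75) ≈ 1.011601, v(1) ≈ 1.098612, v(1.25) ≈ 1.178655, v(1.5) ≈ 1.252763.
Sum = Δu · [v(0.25) + v(0.5) + v(0.75) + ...].
Sum ≈ 1.567213.

1.567213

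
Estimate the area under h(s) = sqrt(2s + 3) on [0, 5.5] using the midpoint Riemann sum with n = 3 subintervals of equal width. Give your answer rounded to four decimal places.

Δs = (5.5 − 0)/3 = 11/6.
Midpoints: 11/12, 2.75, 55/12.
h(11/12) ≈ 2.1985, h(2.75) ≈ 2.9155, h(55/12) ≈ 3.4881.
Sum = Δs · [h(11/12) + h(2.75) + h(55/12)].
Sum ≈ 15.7704.

15.7704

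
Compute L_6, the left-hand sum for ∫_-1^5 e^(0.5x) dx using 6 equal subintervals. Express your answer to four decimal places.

17.8443

Δx = (5 − (-1))/6 = 1.
Left endpoints: -1, 0, 1, 2, 3, 4.
f(-1) ≈ 0.6065, f(0) ≈ 1.0000, f(1) ≈ 1.6487, f(2) ≈ 2.7183, f(3) ≈ 4.4817, f(4) ≈ 7.3891.
Sum = Δx · [f(-1) + f(0) + f(1) + ...].
Sum ≈ 17.8443.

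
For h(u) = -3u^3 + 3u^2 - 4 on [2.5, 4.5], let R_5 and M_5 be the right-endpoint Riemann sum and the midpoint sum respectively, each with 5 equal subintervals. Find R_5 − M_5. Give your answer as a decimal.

R_5 = -249.17.
M_5 = -209.99.
R_5 − M_5 = -39.18.

-39.18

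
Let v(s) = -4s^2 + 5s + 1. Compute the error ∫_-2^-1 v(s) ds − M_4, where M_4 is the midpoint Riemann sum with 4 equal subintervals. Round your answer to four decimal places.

-0.0208

Exact integral: ∫_-2^-1 v(s) ds ≈ -15.833333.
M_4 = -15.8125.
Error ≈ -15.833333 − (-15.8125) ≈ -0.0208.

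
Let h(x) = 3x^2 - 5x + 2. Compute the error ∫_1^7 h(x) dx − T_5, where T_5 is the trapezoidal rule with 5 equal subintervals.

-4.32

Exact integral: ∫_1^7 h(x) dx = 234.
T_5 = 238.32.
Error = 234 − 238.32 = -4.32.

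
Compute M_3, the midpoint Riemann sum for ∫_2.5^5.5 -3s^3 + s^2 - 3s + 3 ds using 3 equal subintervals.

-625

Δs = (5.5 − 2.5)/3 = 1.
Midpoints: 3, 4, 5.
f(3) = -78, f(4) = -185, f(5) = -362.
Sum = Δs · [f(3) + f(4) + f(5)].
Sum = -625.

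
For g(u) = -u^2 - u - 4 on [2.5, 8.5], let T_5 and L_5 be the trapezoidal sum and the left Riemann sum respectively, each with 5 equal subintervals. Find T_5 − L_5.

-43.2

T_5 = -257.94.
L_5 = -214.74.
T_5 − L_5 = -43.2.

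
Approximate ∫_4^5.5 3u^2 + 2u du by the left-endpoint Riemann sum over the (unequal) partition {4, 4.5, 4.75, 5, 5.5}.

107.234375

Subinterval widths: 0.5, 0.25, 0.25, 0.5.
Left endpoints: 4, 4.5, 4.75, 5.
f(4) = 56, f(4.5) = 69.75, f(4.75) = 77.1875, f(5) = 85.
Sum = Σ Δu_i · f(u_i).
Sum = 107.234375.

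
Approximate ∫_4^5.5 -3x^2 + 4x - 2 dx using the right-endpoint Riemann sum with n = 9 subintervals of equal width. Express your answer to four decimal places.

Δx = (5.5 − 4)/9 = 1/6.
Right endpoints: 25/6, 13/3, 4.5, 14/3, 29/6, 5, 31/6, 16/3, 5.5.
f(25/6) = -449/12, f(13/3) = -41, f(4.5) = -44.75, f(14/3) = -146/3, f(29/6) = -52.75, f(5) = -57, f(31/6) = -737/12, f(16/3) = -66, f(5.5) = -70.75.
Sum = Δx · [f(25/6) + f(13/3) + f(4.5) + ...].
Sum ≈ -79.9583.

-79.9583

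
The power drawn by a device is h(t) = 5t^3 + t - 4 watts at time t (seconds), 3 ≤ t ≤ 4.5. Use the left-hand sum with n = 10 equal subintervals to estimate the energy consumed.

387.11015625

Δt = (4.5 − 3)/10 = 0.15.
Left endpoints: 3, 3.15, 3.3, 3.45, 3.6, 3.75, 3.9, 4.05, 4.2, 4.35.
h(3) = 134, h(3.15) = 155.429375, h(3.3) = 178.985, h(3.45) = 204.768125, h(3.6) = 232.88, h(3.75) = 263.421875, h(3.9) = 296.495, h(4.05) = 332.200625, h(4.2) = 370.64, h(4.35) = 411.914375.
Sum = Δt · [h(3) + h(3.15) + h(3.3) + ...].
Sum = 387.11015625.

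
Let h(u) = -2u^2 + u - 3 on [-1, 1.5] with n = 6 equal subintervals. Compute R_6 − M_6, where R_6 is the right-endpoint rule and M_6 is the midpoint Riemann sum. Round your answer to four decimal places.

R_6 ≈ -9.936343.
M_6 ≈ -9.719329.
R_6 − M_6 ≈ -0.2170.

-0.2170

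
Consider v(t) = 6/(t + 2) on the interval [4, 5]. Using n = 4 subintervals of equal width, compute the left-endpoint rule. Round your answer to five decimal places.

Δt = (5 − 4)/4 = 0.25.
Left endpoints: 4, 4.25, 4.5, 4.75.
v(4) = 1, v(4.25) = 0.96, v(4.5) = 12/13, v(4.75) = 8/9.
Sum = Δt · [v(4) + v(4.25) + v(4.5) + v(4.75)].
Sum ≈ 0.94299.

0.94299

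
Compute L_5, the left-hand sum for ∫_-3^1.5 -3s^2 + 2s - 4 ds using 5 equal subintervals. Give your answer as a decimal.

-70.11

Δs = (1.5 − (-3))/5 = 0.9.
Left endpoints: -3, -2.1, -1.2, -0.3, 0.6.
f(-3) = -37, f(-2.1) = -21.43, f(-1.2) = -10.72, f(-0.3) = -4.87, f(0.6) = -3.88.
Sum = Δs · [f(-3) + f(-2.1) + f(-1.2) + f(-0.3) + f(0.6)].
Sum = -70.11.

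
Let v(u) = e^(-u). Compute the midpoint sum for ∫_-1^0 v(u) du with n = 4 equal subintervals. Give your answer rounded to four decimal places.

1.7138

Δu = (0 − (-1))/4 = 0.25.
Midpoints: -0.875, -0.625, -0.375, -0.125.
v(-0.875) ≈ 2.3989, v(-0.625) ≈ 1.8682, v(-0.375) ≈ 1.4550, v(-0.125) ≈ 1.1331.
Sum = Δu · [v(-0.875) + v(-0.625) + v(-0.375) + v(-0.125)].
Sum ≈ 1.7138.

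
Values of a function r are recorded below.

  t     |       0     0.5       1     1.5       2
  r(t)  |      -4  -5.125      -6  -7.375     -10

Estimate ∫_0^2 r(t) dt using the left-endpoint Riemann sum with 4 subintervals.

Δt = 0.5.
Sum = 0.5·[(-4) + (-5.125) + (-6) + (-7.375)] = -11.25.

-11.25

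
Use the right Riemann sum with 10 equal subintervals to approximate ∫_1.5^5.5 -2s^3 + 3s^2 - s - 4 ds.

-373.12

Δs = (5.5 − 1.5)/10 = 0.4.
Right endpoints: 1.9, 2.3, 2.7, 3.1, 3.5, 3.9, 4.3, 4.7, 5.1, 5.5.
f(1.9) = -8.788, f(2.3) = -14.764, f(2.7) = -24.196, f(3.1) = -37.852, f(3.5) = -56.5, f(3.9) = -80.908, f(4.3) = -111.844, f(4.7) = -150.076, f(5.1) = -196.372, f(5.5) = -251.5.
Sum = Δs · [f(1.9) + f(2.3) + f(2.7) + ...].
Sum = -373.12.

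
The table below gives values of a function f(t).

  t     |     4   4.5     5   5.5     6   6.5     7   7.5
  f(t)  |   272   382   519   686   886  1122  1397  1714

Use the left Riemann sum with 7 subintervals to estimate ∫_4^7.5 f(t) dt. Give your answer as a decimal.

Δt = 0.5.
Sum = 0.5·[272 + 382 + 519 + 686 + 886 + 1122 + 1397] = 2632.

2632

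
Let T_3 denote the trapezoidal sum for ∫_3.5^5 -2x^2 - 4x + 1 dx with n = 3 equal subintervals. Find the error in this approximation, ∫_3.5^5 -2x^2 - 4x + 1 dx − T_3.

Exact integral: ∫_3.5^5 f(x) dx = -78.75.
T_3 = -78.875.
Error = -78.75 − (-78.875) = 0.125.

0.125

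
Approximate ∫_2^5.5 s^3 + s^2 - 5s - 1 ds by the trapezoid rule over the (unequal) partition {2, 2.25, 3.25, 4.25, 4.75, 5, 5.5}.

Subinterval widths: 0.25, 1, 1, 0.5, 0.25, 0.5.
f(2) = 1, f(2.25) = 4.203125, f(3.25) = 27.640625, f(4.25) = 72.578125, f(4.75) = 104.984375, f(5) = 124, f(5.5) = 168.125.
On each subinterval the trapezoid contributes (Δs_i/2)·[f(s_{i-1}) + f(s_i)].
Sum = 212.7265625.

212.7265625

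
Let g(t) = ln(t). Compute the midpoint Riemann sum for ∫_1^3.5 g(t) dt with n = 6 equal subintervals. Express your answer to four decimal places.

Δt = (3.5 − 1)/6 = 5/12.
Midpoints: 29/24, 1.625, 49/24, 59/24, 2.875, 79/24.
g(29/24) ≈ 0.1892, g(1.625) ≈ 0.4855, g(49/24) ≈ 0.7138, g(59/24) ≈ 0.8995, g(2.875) ≈ 1.0561, g(79/24) ≈ 1.1914.
Sum = Δt · [g(29/24) + g(1.625) + g(49/24) + ...].
Sum ≈ 1.8898.

1.8898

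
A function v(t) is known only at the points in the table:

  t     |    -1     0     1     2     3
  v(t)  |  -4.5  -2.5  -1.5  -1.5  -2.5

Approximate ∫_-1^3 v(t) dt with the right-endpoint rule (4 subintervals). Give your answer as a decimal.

Δt = 1.
Sum = 1·[(-2.5) + (-1.5) + (-1.5) + (-2.5)] = -8.

-8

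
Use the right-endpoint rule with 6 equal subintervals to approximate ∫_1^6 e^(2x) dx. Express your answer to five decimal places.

Δx = (6 − 1)/6 = 5/6.
Right endpoints: 11/6, 8/3, 3.5, 13/3, 31/6, 6.
f(11/6) ≈ 39.12128, f(8/3) ≈ 207.12725, f(3.5) ≈ 1096.63316, f(13/3) ≈ 5806.11335, f(31/6) ≈ 30740.40934, f(6) ≈ 162754.79142.
Sum = Δx · [f(11/6) + f(8/3) + f(3.5) + ...].
Sum ≈ 167203.49650.

167203.49650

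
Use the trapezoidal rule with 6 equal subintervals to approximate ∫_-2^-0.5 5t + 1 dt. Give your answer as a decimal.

-7.875

Δt = (-0.5 − (-2))/6 = 0.25.
f(-2) = -9, f(-1.75) = -7.75, f(-1.5) = -6.5, f(-1.25) = -5.25, f(-1) = -4, f(-0.75) = -2.75, f(-0.5) = -1.5.
T_6 = (Δt/2)·[f(t_0) + 2f(t_1) + ... + 2f(t_{5}) + f(t_6)].
Sum = -7.875.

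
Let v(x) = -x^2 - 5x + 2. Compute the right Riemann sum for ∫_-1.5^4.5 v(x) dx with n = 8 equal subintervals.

-83.0625

Δx = (4.5 − (-1.5))/8 = 0.75.
Right endpoints: -0.75, 0, 0.75, 1.5, 2.25, 3, 3.75, 4.5.
v(-0.75) = 5.1875, v(0) = 2, v(0.75) = -2.3125, v(1.5) = -7.75, v(2.25) = -14.3125, v(3) = -22, v(3.75) = -30.8125, v(4.5) = -40.75.
Sum = Δx · [v(-0.75) + v(0) + v(0.75) + ...].
Sum = -83.0625.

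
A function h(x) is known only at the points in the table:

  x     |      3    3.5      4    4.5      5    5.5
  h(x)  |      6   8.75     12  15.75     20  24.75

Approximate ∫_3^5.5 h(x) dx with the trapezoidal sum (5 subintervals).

35.9375

Δx = 0.5.
T_5 = (0.5/2)·[6 + 2·8.75 + 2·12 + 2·15.75 + 2·20 + 24.75] = 35.9375.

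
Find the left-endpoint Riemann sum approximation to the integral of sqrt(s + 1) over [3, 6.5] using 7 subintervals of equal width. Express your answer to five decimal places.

8.17367

Δs = (6.5 − 3)/7 = 0.5.
Left endpoints: 3, 3.5, 4, 4.5, 5, 5.5, 6.
f(3) ≈ 2.00000, f(3.5) ≈ 2.12132, f(4) ≈ 2.23607, f(4.5) ≈ 2.34521, f(5) ≈ 2.44949, f(5.5) ≈ 2.54951, f(6) ≈ 2.64575.
Sum = Δs · [f(3) + f(3.5) + f(4) + ...].
Sum ≈ 8.17367.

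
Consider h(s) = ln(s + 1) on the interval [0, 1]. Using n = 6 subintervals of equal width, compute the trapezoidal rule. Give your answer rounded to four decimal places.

0.3851

Δs = (1 − 0)/6 = 1/6.
h(0) ≈ 0.0000, h(1/6) ≈ 0.1542, h(1/3) ≈ 0.2877, h(0.5) ≈ 0.4055, h(2/3) ≈ 0.5108, h(5/6) ≈ 0.6061, h(1) ≈ 0.6931.
T_6 = (Δs/2)·[h(s_0) + 2h(s_1) + ... + 2h(s_{5}) + h(s_6)].
Sum ≈ 0.3851.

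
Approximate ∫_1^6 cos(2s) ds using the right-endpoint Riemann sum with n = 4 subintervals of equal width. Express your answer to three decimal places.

Δs = (6 − 1)/4 = 1.25.
Right endpoints: 2.25, 3.5, 4.75, 6.
f(2.25) ≈ -0.211, f(3.5) ≈ 0.754, f(4.75) ≈ -0.997, f(6) ≈ 0.844.
Sum = Δs · [f(2.25) + f(3.5) + f(4.75) + f(6)].
Sum ≈ 0.487.

0.487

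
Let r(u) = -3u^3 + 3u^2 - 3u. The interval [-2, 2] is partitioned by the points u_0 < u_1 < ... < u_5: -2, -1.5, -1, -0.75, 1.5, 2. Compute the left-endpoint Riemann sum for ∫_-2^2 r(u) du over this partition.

Subinterval widths: 0.5, 0.5, 0.25, 2.25, 0.5.
Left endpoints: -2, -1.5, -1, -0.75, 1.5.
r(-2) = 42, r(-1.5) = 21.375, r(-1) = 9, r(-0.75) = 5.203125, r(1.5) = -7.875.
Sum = Σ Δu_i · r(u_i).
Sum = 41.70703125.

41.70703125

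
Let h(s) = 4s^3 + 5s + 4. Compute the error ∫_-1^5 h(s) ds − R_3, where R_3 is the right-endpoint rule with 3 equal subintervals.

Exact integral: ∫_-1^5 h(s) ds = 708.
R_3 = 1338.
Error = 708 − 1338 = -630.

-630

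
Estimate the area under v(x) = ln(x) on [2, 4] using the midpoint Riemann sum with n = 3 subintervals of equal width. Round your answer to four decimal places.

2.1635

Δx = (4 − 2)/3 = 2/3.
Midpoints: 7/3, 3, 11/3.
v(7/3) ≈ 0.8473, v(3) ≈ 1.0986, v(11/3) ≈ 1.2993.
Sum = Δx · [v(7/3) + v(3) + v(11/3)].
Sum ≈ 2.1635.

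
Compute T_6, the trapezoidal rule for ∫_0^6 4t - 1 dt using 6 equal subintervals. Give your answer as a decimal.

66

Δt = (6 − 0)/6 = 1.
f(0) = -1, f(1) = 3, f(2) = 7, f(3) = 11, f(4) = 15, f(5) = 19, f(6) = 23.
T_6 = (Δt/2)·[f(t_0) + 2f(t_1) + ... + 2f(t_{5}) + f(t_6)].
Sum = 66.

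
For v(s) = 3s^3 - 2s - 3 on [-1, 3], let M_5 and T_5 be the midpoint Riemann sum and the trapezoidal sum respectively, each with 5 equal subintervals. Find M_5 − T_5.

-5.76

M_5 = 38.08.
T_5 = 43.84.
M_5 − T_5 = -5.76.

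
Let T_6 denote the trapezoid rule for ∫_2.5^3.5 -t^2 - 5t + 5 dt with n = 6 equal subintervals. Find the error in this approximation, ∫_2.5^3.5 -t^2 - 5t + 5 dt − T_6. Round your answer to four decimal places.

0.0046

Exact integral: ∫_2.5^3.5 f(t) dt ≈ -19.083333.
T_6 ≈ -19.087963.
Error ≈ -19.083333 − (-19.087963) ≈ 0.0046.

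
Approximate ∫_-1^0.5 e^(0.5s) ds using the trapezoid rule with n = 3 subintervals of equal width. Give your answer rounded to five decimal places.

1.36204

Δs = (0.5 − (-1))/3 = 0.5.
f(-1) ≈ 0.60653, f(-0.5) ≈ 0.77880, f(0) ≈ 1.00000, f(0.5) ≈ 1.28403.
T_3 = (Δs/2)·[f(s_0) + 2f(s_1) + 2f(s_2) + f(s_3)].
Sum ≈ 1.36204.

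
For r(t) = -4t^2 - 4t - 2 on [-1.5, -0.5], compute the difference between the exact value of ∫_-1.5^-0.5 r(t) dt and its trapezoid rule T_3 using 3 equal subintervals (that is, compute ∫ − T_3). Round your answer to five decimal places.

Exact integral: ∫_-1.5^-0.5 r(t) dt ≈ -2.3333333.
T_3 ≈ -2.4074074.
Error ≈ -2.3333333 − (-2.4074074) ≈ 0.07407.

0.07407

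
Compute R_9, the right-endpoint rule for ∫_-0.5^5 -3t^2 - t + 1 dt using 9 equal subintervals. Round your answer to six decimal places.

Δt = (5 − (-0.5))/9 = 11/18.
Right endpoints: 1/9, 13/18, 4/3, 35/18, 23/9, 19/6, 34/9, 79/18, 5.
f(1/9) = 23/27, f(13/18) = -139/108, f(4/3) = -17/3, f(35/18) = -1327/108, f(23/9) = -571/27, f(19/6) = -32.25, f(34/9) = -1231/27, f(79/18) = -6607/108, f(5) = -79.
Sum = Δt · [f(1/9) + f(13/18) + f(4/3) + ...].
Sum ≈ -157.395062.

-157.395062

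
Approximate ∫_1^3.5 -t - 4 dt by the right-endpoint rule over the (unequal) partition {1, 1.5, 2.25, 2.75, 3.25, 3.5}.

Subinterval widths: 0.5, 0.75, 0.5, 0.5, 0.25.
Right endpoints: 1.5, 2.25, 2.75, 3.25, 3.5.
f(1.5) = -5.5, f(2.25) = -6.25, f(2.75) = -6.75, f(3.25) = -7.25, f(3.5) = -7.5.
Sum = Σ Δt_i · f(t_i).
Sum = -16.3125.

-16.3125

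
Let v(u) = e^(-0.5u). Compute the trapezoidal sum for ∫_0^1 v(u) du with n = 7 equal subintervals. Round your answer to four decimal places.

Δu = (1 − 0)/7 = 1/7.
v(0) ≈ 1.0000, v(1/7) ≈ 0.9311, v(2/7) ≈ 0.8669, v(3/7) ≈ 0.8071, v(4/7) ≈ 0.7515, v(5/7) ≈ 0.6997, v(6/7) ≈ 0.6514, v(1) ≈ 0.6065.
T_7 = (Δu/2)·[v(u_0) + 2v(u_1) + ... + 2v(u_{6}) + v(u_7)].
Sum ≈ 0.7873.

0.7873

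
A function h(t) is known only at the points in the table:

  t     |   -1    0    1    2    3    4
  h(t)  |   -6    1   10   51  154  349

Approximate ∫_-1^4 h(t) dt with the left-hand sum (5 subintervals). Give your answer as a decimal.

Δt = 1.
Sum = 1·[(-6) + 1 + 10 + 51 + 154] = 210.

210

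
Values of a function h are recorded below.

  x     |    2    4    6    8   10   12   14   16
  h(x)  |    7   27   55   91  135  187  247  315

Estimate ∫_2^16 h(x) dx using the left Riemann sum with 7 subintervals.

Δx = 2.
Sum = 2·[7 + 27 + 55 + 91 + 135 + 187 + 247] = 1498.

1498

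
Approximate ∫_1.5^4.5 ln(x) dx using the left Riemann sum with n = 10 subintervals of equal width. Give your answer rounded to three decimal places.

2.992

Δx = (4.5 − 1.5)/10 = 0.3.
Left endpoints: 1.5, 1.8, 2.1, 2.4, 2.7, 3, 3.3, 3.6, 3.9, 4.2.
f(1.5) ≈ 0.405, f(1.8) ≈ 0.588, f(2.1) ≈ 0.742, f(2.4) ≈ 0.875, f(2.7) ≈ 0.993, f(3) ≈ 1.099, f(3.3) ≈ 1.194, f(3.6) ≈ 1.281, f(3.9) ≈ 1.361, f(4.2) ≈ 1.435.
Sum = Δx · [f(1.5) + f(1.8) + f(2.1) + ...].
Sum ≈ 2.992.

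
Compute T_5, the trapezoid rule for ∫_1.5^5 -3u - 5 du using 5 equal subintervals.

Δu = (5 − 1.5)/5 = 0.7.
f(1.5) = -9.5, f(2.2) = -11.6, f(2.9) = -13.7, f(3.6) = -15.8, f(4.3) = -17.9, f(5) = -20.
T_5 = (Δu/2)·[f(u_0) + 2f(u_1) + ... + 2f(u_{4}) + f(u_5)].
Sum = -51.625.

-51.625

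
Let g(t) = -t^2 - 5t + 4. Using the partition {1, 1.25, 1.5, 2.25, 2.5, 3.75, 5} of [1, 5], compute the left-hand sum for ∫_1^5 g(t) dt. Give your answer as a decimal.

Subinterval widths: 0.25, 0.25, 0.75, 0.25, 1.25, 1.25.
Left endpoints: 1, 1.25, 1.5, 2.25, 2.5, 3.75.
g(1) = -2, g(1.25) = -3.8125, g(1.5) = -5.75, g(2.25) = -12.3125, g(2.5) = -14.75, g(3.75) = -28.8125.
Sum = Σ Δt_i · g(t_i).
Sum = -63.296875.

-63.296875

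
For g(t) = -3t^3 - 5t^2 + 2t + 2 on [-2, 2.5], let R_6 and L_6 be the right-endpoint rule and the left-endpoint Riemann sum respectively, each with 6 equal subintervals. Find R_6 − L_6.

R_6 = -75.90234375.
L_6 = -21.05859375.
R_6 − L_6 = -54.84375.

-54.84375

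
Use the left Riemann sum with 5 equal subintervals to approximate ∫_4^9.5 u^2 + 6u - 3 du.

412.83

Δu = (9.5 − 4)/5 = 1.1.
Left endpoints: 4, 5.1, 6.2, 7.3, 8.4.
f(4) = 37, f(5.1) = 53.61, f(6.2) = 72.64, f(7.3) = 94.09, f(8.4) = 117.96.
Sum = Δu · [f(4) + f(5.1) + f(6.2) + f(7.3) + f(8.4)].
Sum = 412.83.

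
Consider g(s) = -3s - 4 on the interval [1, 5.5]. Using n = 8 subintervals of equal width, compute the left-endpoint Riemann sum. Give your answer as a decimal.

Δs = (5.5 − 1)/8 = 0.5625.
Left endpoints: 1, 1.5625, 2.125, 2.6875, 3.25, 3.8125, 4.375, 4.9375.
g(1) = -7, g(1.5625) = -8.6875, g(2.125) = -10.375, g(2.6875) = -12.0625, g(3.25) = -13.75, g(3.8125) = -15.4375, g(4.375) = -17.125, g(4.9375) = -18.8125.
Sum = Δs · [g(1) + g(1.5625) + g(2.125) + ...].
Sum = -58.078125.

-58.078125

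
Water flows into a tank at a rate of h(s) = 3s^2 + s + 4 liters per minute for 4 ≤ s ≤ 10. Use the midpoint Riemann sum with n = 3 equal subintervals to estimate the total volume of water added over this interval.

Δs = (10 − 4)/3 = 2.
Midpoints: 5, 7, 9.
h(5) = 84, h(7) = 158, h(9) = 256.
Sum = Δs · [h(5) + h(7) + h(9)].
Sum = 996.

996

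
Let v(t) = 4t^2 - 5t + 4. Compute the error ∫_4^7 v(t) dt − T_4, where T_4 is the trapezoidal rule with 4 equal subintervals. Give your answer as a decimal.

Exact integral: ∫_4^7 v(t) dt = 301.5.
T_4 = 302.625.
Error = 301.5 − 302.625 = -1.125.

-1.125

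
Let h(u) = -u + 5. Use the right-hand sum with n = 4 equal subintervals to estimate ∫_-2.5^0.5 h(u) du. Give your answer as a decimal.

Δu = (0.5 − (-2.5))/4 = 0.75.
Right endpoints: -1.75, -1, -0.25, 0.5.
h(-1.75) = 6.75, h(-1) = 6, h(-0.25) = 5.25, h(0.5) = 4.5.
Sum = Δu · [h(-1.75) + h(-1) + h(-0.25) + h(0.5)].
Sum = 16.875.

16.875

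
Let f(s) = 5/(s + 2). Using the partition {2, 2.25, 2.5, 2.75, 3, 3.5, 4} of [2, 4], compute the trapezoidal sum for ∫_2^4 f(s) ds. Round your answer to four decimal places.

Subinterval widths: 0.25, 0.25, 0.25, 0.25, 0.5, 0.5.
f(2) = 1.25, f(2.25) = 20/17, f(2.5) = 10/9, f(2.75) = 20/19, f(3) = 1, f(3.5) = 10/11, f(4) = 5/6.
On each subinterval the trapezoid contributes (Δs_i/2)·[f(s_{i-1}) + f(s_i)].
Sum ≈ 2.0292.

2.0292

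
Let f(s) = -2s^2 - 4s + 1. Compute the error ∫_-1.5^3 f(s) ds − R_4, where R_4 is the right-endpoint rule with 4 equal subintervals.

19.6171875

Exact integral: ∫_-1.5^3 f(s) ds = -29.25.
R_4 = -48.8671875.
Error = -29.25 − (-48.8671875) = 19.6171875.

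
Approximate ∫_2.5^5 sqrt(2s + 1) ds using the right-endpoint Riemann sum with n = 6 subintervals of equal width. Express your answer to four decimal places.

7.4411

Δs = (5 − 2.5)/6 = 5/12.
Right endpoints: 35/12, 10/3, 3.75, 25/6, 55/12, 5.
f(35/12) ≈ 2.6141, f(10/3) ≈ 2.7689, f(3.75) ≈ 2.9155, f(25/6) ≈ 3.0551, f(55/12) ≈ 3.1885, f(5) ≈ 3.3166.
Sum = Δs · [f(35/12) + f(10/3) + f(3.75) + ...].
Sum ≈ 7.4411.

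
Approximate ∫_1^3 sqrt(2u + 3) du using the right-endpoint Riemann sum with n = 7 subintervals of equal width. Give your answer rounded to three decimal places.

Δu = (3 − 1)/7 = 2/7.
Right endpoints: 9/7, 11/7, 13/7, 15/7, 17/7, 19/7, 3.
f(9/7) ≈ 2.360, f(11/7) ≈ 2.478, f(13/7) ≈ 2.591, f(15/7) ≈ 2.699, f(17/7) ≈ 2.803, f(19/7) ≈ 2.903, f(3) ≈ 3.000.
Sum = Δu · [f(9/7) + f(11/7) + f(13/7) + ...].
Sum ≈ 5.382.

5.382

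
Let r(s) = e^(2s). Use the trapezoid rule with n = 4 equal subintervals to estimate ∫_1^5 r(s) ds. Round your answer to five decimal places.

Δs = (5 − 1)/4 = 1.
r(1) ≈ 7.38906, r(2) ≈ 54.59815, r(3) ≈ 403.42879, r(4) ≈ 2980.95799, r(5) ≈ 22026.46579.
T_4 = (Δs/2)·[r(s_0) + 2r(s_1) + 2r(s_2) + 2r(s_3) + r(s_4)].
Sum ≈ 14455.91236.

14455.91236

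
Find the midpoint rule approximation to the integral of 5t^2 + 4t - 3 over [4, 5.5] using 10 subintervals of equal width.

194.6109375

Δt = (5.5 − 4)/10 = 0.15.
Midpoints: 4.075, 4.225, 4.375, 4.525, 4.675, 4.825, 4.975, 5.125, 5.275, 5.425.
f(4.075) = 96.328125, f(4.225) = 103.153125, f(4.375) = 110.203125, f(4.525) = 117.478125, f(4.675) = 124.978125, f(4.825) = 132.703125, f(4.975) = 140.653125, f(5.125) = 148.828125, f(5.275) = 157.228125, f(5.425) = 165.853125.
Sum = Δt · [f(4.075) + f(4.225) + f(4.375) + ...].
Sum = 194.6109375.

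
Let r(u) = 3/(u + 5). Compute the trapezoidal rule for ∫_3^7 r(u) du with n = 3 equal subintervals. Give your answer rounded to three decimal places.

Δu = (7 − 3)/3 = 4/3.
r(3) = 0.375, r(13/3) = 9/28, r(17/3) = 0.28125, r(7) = 0.25.
T_3 = (Δu/2)·[r(u_0) + 2r(u_1) + 2r(u_2) + r(u_3)].
Sum ≈ 1.220.

1.220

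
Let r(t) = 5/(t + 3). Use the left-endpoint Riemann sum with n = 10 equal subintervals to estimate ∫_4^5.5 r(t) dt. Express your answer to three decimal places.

Δt = (5.5 − 4)/10 = 0.15.
Left endpoints: 4, 4.15, 4.3, 4.45, 4.6, 4.75, 4.9, 5.05, 5.2, 5.35.
r(4) = 5/7, r(4.15) = 100/143, r(4.3) = 50/73, r(4.45) = 100/149, r(4.6) = 25/38, r(4.75) = 20/31, r(4.9) = 50/79, r(5.05) = 100/161, r(5.2) = 25/41, r(5.35) = 100/167.
Sum = Δt · [r(4) + r(4.15) + r(4.3) + ...].
Sum ≈ 0.980.

0.980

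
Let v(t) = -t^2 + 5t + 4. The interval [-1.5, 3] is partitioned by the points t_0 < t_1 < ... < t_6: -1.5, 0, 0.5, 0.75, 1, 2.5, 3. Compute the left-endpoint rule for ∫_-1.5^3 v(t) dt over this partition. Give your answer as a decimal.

Subinterval widths: 1.5, 0.5, 0.25, 0.25, 1.5, 0.5.
Left endpoints: -1.5, 0, 0.5, 0.75, 1, 2.5.
v(-1.5) = -5.75, v(0) = 4, v(0.5) = 6.25, v(0.75) = 7.1875, v(1) = 8, v(2.5) = 10.25.
Sum = Σ Δt_i · v(t_i).
Sum = 13.859375.

13.859375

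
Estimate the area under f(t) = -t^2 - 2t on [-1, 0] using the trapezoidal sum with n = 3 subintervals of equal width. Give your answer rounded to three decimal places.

0.648

Δt = (0 − (-1))/3 = 1/3.
f(-1) = 1, f(-2/3) = 8/9, f(-1/3) = 5/9, f(0) = 0.
T_3 = (Δt/2)·[f(t_0) + 2f(t_1) + 2f(t_2) + f(t_3)].
Sum ≈ 0.648.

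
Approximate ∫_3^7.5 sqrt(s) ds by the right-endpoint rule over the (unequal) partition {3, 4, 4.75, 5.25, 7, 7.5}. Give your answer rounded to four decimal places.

10.7796

Subinterval widths: 1, 0.75, 0.5, 1.75, 0.5.
Right endpoints: 4, 4.75, 5.25, 7, 7.5.
f(4) ≈ 2.0000, f(4.75) ≈ 2.1794, f(5.25) ≈ 2.2913, f(7) ≈ 2.6458, f(7.5) ≈ 2.7386.
Sum = Σ Δs_i · f(s_i).
Sum ≈ 10.7796.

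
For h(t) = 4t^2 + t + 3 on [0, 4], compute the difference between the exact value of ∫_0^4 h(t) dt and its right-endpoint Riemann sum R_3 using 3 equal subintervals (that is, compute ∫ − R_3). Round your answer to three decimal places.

-50.074

Exact integral: ∫_0^4 h(t) dt ≈ 105.33333.
R_3 ≈ 155.40741.
Error ≈ 105.33333 − 155.40741 ≈ -50.074.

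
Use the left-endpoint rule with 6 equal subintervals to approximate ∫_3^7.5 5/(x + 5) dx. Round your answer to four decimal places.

2.3180

Δx = (7.5 − 3)/6 = 0.75.
Left endpoints: 3, 3.75, 4.5, 5.25, 6, 6.75.
f(3) = 0.625, f(3.75) = 4/7, f(4.5) = 10/19, f(5.25) = 20/41, f(6) = 5/11, f(6.75) = 20/47.
Sum = Δx · [f(3) + f(3.75) + f(4.5) + ...].
Sum ≈ 2.3180.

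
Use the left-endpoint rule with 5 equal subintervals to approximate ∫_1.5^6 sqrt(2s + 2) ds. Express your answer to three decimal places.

13.045

Δs = (6 − 1.5)/5 = 0.9.
Left endpoints: 1.5, 2.4, 3.3, 4.2, 5.1.
f(1.5) ≈ 2.236, f(2.4) ≈ 2.608, f(3.3) ≈ 2.933, f(4.2) ≈ 3.225, f(5.1) ≈ 3.493.
Sum = Δs · [f(1.5) + f(2.4) + f(3.3) + f(4.2) + f(5.1)].
Sum ≈ 13.045.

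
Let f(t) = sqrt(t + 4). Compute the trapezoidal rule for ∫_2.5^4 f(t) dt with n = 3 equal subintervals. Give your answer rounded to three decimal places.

4.037

Δt = (4 − 2.5)/3 = 0.5.
f(2.5) ≈ 2.550, f(3) ≈ 2.646, f(3.5) ≈ 2.739, f(4) ≈ 2.828.
T_3 = (Δt/2)·[f(t_0) + 2f(t_1) + 2f(t_2) + f(t_3)].
Sum ≈ 4.037.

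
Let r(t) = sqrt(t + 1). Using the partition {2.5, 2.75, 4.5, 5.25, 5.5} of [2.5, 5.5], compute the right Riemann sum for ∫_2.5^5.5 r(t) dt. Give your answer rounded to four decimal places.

7.1006

Subinterval widths: 0.25, 1.75, 0.75, 0.25.
Right endpoints: 2.75, 4.5, 5.25, 5.5.
r(2.75) ≈ 1.9365, r(4.5) ≈ 2.3452, r(5.25) ≈ 2.5000, r(5.5) ≈ 2.5495.
Sum = Σ Δt_i · r(t_i).
Sum ≈ 7.1006.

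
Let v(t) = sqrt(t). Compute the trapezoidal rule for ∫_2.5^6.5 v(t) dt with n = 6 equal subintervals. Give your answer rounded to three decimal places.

8.408

Δt = (6.5 − 2.5)/6 = 2/3.
v(2.5) ≈ 1.581, v(19/6) ≈ 1.780, v(23/6) ≈ 1.958, v(4.5) ≈ 2.121, v(31/6) ≈ 2.273, v(35/6) ≈ 2.415, v(6.5) ≈ 2.550.
T_6 = (Δt/2)·[v(t_0) + 2v(t_1) + ... + 2v(t_{5}) + v(t_6)].
Sum ≈ 8.408.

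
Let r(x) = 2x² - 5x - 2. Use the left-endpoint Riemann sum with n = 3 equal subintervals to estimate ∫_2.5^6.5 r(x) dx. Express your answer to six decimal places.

42.370370

Δx = (6.5 − 2.5)/3 = 4/3.
Left endpoints: 2.5, 23/6, 31/6.
r(2.5) = -2, r(23/6) = 74/9, r(31/6) = 230/9.
Sum = Δx · [r(2.5) + r(23/6) + r(31/6)].
Sum ≈ 42.370370.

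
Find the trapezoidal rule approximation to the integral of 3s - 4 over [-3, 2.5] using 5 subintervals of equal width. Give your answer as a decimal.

Δs = (2.5 − (-3))/5 = 1.1.
f(-3) = -13, f(-1.9) = -9.7, f(-0.8) = -6.4, f(0.3) = -3.1, f(1.4) = 0.2, f(2.5) = 3.5.
T_5 = (Δs/2)·[f(s_0) + 2f(s_1) + ... + 2f(s_{4}) + f(s_5)].
Sum = -26.125.

-26.125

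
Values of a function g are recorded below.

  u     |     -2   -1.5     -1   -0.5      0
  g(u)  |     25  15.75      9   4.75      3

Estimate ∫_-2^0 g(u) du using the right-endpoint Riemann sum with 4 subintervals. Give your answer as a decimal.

16.25

Δu = 0.5.
Sum = 0.5·[15.75 + 9 + 4.75 + 3] = 16.25.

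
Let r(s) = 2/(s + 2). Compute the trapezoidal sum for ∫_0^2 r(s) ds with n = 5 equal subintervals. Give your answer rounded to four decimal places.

1.3913

Δs = (2 − 0)/5 = 0.4.
r(0) = 1, r(0.4) = 5/6, r(0.8) = 5/7, r(1.2) = 0.625, r(1.6) = 5/9, r(2) = 0.5.
T_5 = (Δs/2)·[r(s_0) + 2r(s_1) + ... + 2r(s_{4}) + r(s_5)].
Sum ≈ 1.3913.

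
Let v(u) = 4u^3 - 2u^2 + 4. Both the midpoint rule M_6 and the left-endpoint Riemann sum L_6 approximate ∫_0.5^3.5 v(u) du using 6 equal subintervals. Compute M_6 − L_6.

M_6 = 132.125.
L_6 = 99.5.
M_6 − L_6 = 32.625.

32.625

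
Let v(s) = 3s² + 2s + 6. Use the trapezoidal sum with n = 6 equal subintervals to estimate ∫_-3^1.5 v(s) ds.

Δs = (1.5 − (-3))/6 = 0.75.
v(-3) = 27, v(-2.25) = 16.6875, v(-1.5) = 9.75, v(-0.75) = 6.1875, v(0) = 6, v(0.75) = 9.1875, v(1.5) = 15.75.
T_6 = (Δs/2)·[v(s_0) + 2v(s_1) + ... + 2v(s_{5}) + v(s_6)].
Sum = 51.890625.

51.890625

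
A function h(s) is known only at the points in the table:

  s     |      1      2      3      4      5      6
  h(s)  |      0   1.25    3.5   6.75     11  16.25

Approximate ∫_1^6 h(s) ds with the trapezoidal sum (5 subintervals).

30.625

Δs = 1.
T_5 = (1/2)·[0 + 2·1.25 + 2·3.5 + 2·6.75 + 2·11 + 16.25] = 30.625.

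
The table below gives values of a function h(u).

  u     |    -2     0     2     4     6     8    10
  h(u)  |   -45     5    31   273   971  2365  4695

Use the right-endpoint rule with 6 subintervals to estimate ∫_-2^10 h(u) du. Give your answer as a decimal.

Δu = 2.
Sum = 2·[5 + 31 + 273 + 971 + 2365 + 4695] = 16680.

16680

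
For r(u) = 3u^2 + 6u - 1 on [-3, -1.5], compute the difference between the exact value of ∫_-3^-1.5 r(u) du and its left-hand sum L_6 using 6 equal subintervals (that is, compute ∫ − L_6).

Exact integral: ∫_-3^-1.5 r(u) du = 1.875.
L_6 = 3.328125.
Error = 1.875 − 3.328125 = -1.453125.

-1.453125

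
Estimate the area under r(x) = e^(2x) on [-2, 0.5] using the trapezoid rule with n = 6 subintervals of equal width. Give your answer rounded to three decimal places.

Δx = (0.5 − (-2))/6 = 5/12.
r(-2) ≈ 0.018, r(-19/12) ≈ 0.042, r(-7/6) ≈ 0.097, r(-0.75) ≈ 0.223, r(-1/3) ≈ 0.513, r(1/12) ≈ 1.181, r(0.5) ≈ 2.718.
T_6 = (Δx/2)·[r(x_0) + 2r(x_1) + ... + 2r(x_{5}) + r(x_6)].
Sum ≈ 1.427.

1.427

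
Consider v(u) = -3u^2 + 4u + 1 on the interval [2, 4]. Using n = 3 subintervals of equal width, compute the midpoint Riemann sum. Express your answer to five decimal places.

Δu = (4 − 2)/3 = 2/3.
Midpoints: 7/3, 3, 11/3.
v(7/3) = -6, v(3) = -14, v(11/3) = -74/3.
Sum = Δu · [v(7/3) + v(3) + v(11/3)].
Sum ≈ -29.77778.

-29.77778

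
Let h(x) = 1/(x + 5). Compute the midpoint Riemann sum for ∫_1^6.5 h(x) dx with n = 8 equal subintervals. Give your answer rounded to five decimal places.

Δx = (6.5 − 1)/8 = 0.6875.
Midpoints: 1.34375, 2.03125, 2.71875, 3.40625, 4.09375, 4.78125, 5.46875, 6.15625.
h(1.34375) = 32/203, h(2.03125) = 32/225, h(2.71875) = 32/247, h(3.40625) = 32/269, h(4.09375) = 32/291, h(4.78125) = 32/313, h(5.46875) = 32/335, h(6.15625) = 32/357.
Sum = Δx · [h(1.34375) + h(2.03125) + h(2.71875) + ...].
Sum ≈ 0.65019.

0.65019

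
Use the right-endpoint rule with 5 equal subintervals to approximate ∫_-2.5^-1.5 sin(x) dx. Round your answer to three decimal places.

-0.909

Δx = (-1.5 − (-2.5))/5 = 0.2.
Right endpoints: -2.3, -2.1, -1.9, -1.7, -1.5.
f(-2.3) ≈ -0.746, f(-2.1) ≈ -0.863, f(-1.9) ≈ -0.946, f(-1.7) ≈ -0.992, f(-1.5) ≈ -0.997.
Sum = Δx · [f(-2.3) + f(-2.1) + f(-1.9) + f(-1.7) + f(-1.5)].
Sum ≈ -0.909.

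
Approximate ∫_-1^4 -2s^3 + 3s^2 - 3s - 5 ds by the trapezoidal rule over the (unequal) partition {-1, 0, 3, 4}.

-139

Subinterval widths: 1, 3, 1.
f(-1) = 3, f(0) = -5, f(3) = -41, f(4) = -97.
On each subinterval the trapezoid contributes (Δs_i/2)·[f(s_{i-1}) + f(s_i)].
Sum = -139.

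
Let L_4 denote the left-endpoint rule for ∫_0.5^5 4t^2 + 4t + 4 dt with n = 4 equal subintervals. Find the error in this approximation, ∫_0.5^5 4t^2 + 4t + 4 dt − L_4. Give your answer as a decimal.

Exact integral: ∫_0.5^5 f(t) dt = 234.
L_4 = 171.984375.
Error = 234 − 171.984375 = 62.015625.

62.015625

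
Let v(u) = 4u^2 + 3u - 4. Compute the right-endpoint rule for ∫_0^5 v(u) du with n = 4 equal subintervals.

261.25

Δu = (5 − 0)/4 = 1.25.
Right endpoints: 1.25, 2.5, 3.75, 5.
v(1.25) = 6, v(2.5) = 28.5, v(3.75) = 63.5, v(5) = 111.
Sum = Δu · [v(1.25) + v(2.5) + v(3.75) + v(5)].
Sum = 261.25.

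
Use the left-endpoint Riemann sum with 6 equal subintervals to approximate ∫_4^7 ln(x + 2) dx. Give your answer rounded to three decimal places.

5.922

Δx = (7 − 4)/6 = 0.5.
Left endpoints: 4, 4.5, 5, 5.5, 6, 6.5.
f(4) ≈ 1.792, f(4.5) ≈ 1.872, f(5) ≈ 1.946, f(5.5) ≈ 2.015, f(6) ≈ 2.079, f(6.5) ≈ 2.140.
Sum = Δx · [f(4) + f(4.5) + f(5) + ...].
Sum ≈ 5.922.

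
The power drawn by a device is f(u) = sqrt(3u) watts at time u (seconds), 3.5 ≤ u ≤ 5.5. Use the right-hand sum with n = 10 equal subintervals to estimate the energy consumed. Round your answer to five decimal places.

Δu = (5.5 − 3.5)/10 = 0.2.
Right endpoints: 3.7, 3.9, 4.1, 4.3, 4.5, 4.7, 4.9, 5.1, 5.3, 5.5.
f(3.7) ≈ 3.33167, f(3.9) ≈ 3.42053, f(4.1) ≈ 3.50714, f(4.3) ≈ 3.59166, f(4.5) ≈ 3.67423, f(4.7) ≈ 3.75500, f(4.9) ≈ 3.83406, f(5.1) ≈ 3.91152, f(5.3) ≈ 3.98748, f(5.5) ≈ 4.06202.
Sum = Δu · [f(3.7) + f(3.9) + f(4.1) + ...].
Sum ≈ 7.41506.

7.41506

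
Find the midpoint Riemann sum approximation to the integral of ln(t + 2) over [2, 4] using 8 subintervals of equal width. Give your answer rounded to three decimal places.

3.206

Δt = (4 − 2)/8 = 0.25.
Midpoints: 2.125, 2.375, 2.625, 2.875, 3.125, 3.375, 3.625, 3.875.
f(2.125) ≈ 1.417, f(2.375) ≈ 1.476, f(2.625) ≈ 1.531, f(2.875) ≈ 1.584, f(3.125) ≈ 1.634, f(3.375) ≈ 1.682, f(3.625) ≈ 1.727, f(3.875) ≈ 1.771.
Sum = Δt · [f(2.125) + f(2.375) + f(2.625) + ...].
Sum ≈ 3.206.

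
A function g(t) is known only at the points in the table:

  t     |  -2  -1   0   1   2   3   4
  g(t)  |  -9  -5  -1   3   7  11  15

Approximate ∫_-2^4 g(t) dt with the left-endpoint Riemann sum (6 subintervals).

6

Δt = 1.
Sum = 1·[(-9) + (-5) + (-1) + 3 + 7 + 11] = 6.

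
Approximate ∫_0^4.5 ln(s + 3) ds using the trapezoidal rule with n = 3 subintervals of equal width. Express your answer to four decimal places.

7.2789

Δs = (4.5 − 0)/3 = 1.5.
f(0) ≈ 1.0986, f(1.5) ≈ 1.5041, f(3) ≈ 1.7918, f(4.5) ≈ 2.0149.
T_3 = (Δs/2)·[f(s_0) + 2f(s_1) + 2f(s_2) + f(s_3)].
Sum ≈ 7.2789.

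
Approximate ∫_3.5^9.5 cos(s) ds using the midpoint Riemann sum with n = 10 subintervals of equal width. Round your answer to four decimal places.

Δs = (9.5 − 3.5)/10 = 0.6.
Midpoints: 3.8, 4.4, 5, 5.6, 6.2, 6.8, 7.4, 8, 8.6, 9.2.
f(3.8) ≈ -0.7910, f(4.4) ≈ -0.3073, f(5) ≈ 0.2837, f(5.6) ≈ 0.7756, f(6.2) ≈ 0.9965, f(6.8) ≈ 0.8694, f(7.4) ≈ 0.4385, f(8) ≈ -0.1455, f(8.6) ≈ -0.6787, f(9.2) ≈ -0.9748.
Sum = Δs · [f(3.8) + f(4.4) + f(5) + ...].
Sum ≈ 0.2798.

0.2798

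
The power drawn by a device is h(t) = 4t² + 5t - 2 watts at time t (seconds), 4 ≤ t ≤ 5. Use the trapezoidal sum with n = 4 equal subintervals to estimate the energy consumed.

101.875

Δt = (5 − 4)/4 = 0.25.
h(4) = 82, h(4.25) = 91.5, h(4.5) = 101.5, h(4.75) = 112, h(5) = 123.
T_4 = (Δt/2)·[h(t_0) + 2h(t_1) + 2h(t_2) + 2h(t_3) + h(t_4)].
Sum = 101.875.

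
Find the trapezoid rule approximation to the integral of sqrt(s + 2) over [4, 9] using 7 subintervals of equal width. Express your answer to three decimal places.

Δs = (9 − 4)/7 = 5/7.
f(4) ≈ 2.449, f(33/7) ≈ 2.591, f(38/7) ≈ 2.726, f(43/7) ≈ 2.854, f(48/7) ≈ 2.976, f(53/7) ≈ 3.094, f(58/7) ≈ 3.207, f(9) ≈ 3.317.
T_7 = (Δs/2)·[f(s_0) + 2f(s_1) + ... + 2f(s_{6}) + f(s_7)].
Sum ≈ 14.522.

14.522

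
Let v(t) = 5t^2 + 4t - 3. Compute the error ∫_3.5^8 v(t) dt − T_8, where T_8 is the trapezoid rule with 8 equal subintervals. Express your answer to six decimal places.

-1.186523

Exact integral: ∫_3.5^8 v(t) dt = 871.875.
T_8 ≈ 873.06152344.
Error ≈ 871.875 − 873.06152344 ≈ -1.186523.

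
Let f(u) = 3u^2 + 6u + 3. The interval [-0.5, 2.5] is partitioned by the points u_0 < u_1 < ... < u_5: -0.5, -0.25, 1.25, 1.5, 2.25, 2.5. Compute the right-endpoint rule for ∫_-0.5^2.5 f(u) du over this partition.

Subinterval widths: 0.25, 1.5, 0.25, 0.75, 0.25.
Right endpoints: -0.25, 1.25, 1.5, 2.25, 2.5.
f(-0.25) = 1.6875, f(1.25) = 15.1875, f(1.5) = 18.75, f(2.25) = 31.6875, f(2.5) = 36.75.
Sum = Σ Δu_i · f(u_i).
Sum = 60.84375.

60.84375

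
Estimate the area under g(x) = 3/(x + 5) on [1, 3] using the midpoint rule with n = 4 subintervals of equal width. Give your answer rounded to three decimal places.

Δx = (3 − 1)/4 = 0.5.
Midpoints: 1.25, 1.75, 2.25, 2.75.
g(1.25) = 0.48, g(1.75) = 4/9, g(2.25) = 12/29, g(2.75) = 12/31.
Sum = Δx · [g(1.25) + g(1.75) + g(2.25) + g(2.75)].
Sum ≈ 0.863.

0.863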